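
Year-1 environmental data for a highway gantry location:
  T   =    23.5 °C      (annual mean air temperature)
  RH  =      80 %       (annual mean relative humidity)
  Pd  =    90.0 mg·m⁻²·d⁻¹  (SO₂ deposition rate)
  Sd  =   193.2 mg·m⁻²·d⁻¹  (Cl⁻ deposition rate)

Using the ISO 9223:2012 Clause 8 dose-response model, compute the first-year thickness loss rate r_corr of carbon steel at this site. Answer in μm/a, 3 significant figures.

carbon steel: f(T) = -0.054·(T−10) [T>10 °C] = -0.7290
  Pd branch = 1.77·Pd^0.52·e^(0.02·RH+f) = 43.9 μm/a
  Sd branch = 0.102·Sd^0.62·e^(0.033·RH+0.04·T) = 95.65 μm/a
  r_corr = 43.9 + 95.65 = 139.6 μm/a

r_corr = 140 μm/a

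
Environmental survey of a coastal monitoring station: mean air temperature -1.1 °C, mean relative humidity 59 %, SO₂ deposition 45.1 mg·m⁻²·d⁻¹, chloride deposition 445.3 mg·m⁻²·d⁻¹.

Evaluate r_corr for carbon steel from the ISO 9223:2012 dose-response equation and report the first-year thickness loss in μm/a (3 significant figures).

r_corr = 37.9 μm/a

carbon steel: temperature factor f = +0.150·(-11.1) = -1.6650
  sulphur-dioxide contribution → 7.898 μm/a
  chloride contribution → 30.01 μm/a
  total first-year rate 37.91 μm/a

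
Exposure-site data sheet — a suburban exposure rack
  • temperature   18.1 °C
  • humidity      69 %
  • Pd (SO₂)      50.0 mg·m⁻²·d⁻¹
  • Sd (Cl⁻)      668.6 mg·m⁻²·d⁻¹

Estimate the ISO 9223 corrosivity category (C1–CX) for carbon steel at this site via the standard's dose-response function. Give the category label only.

carbon steel: T>10 °C ⇒ hinge -0.054·(18.1−10) = -0.4374
  SO₂ term: 1.77·50.0^0.52·exp(0.02·69-0.4374) = 34.74
  Cl⁻ term: 0.102·668.6^0.62·exp(0.033·69+0.04·18.1) = 115.8
  r_corr = 34.74 + 115.8 = 150.5 μm/a
Category bounds: 80…200 μm/a bracket r_corr ⇒ C5

C5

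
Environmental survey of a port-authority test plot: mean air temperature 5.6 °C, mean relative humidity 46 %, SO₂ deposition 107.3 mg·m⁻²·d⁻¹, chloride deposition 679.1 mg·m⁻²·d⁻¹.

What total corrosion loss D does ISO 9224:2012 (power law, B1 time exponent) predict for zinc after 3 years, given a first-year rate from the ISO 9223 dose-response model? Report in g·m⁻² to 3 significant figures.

D(3) = 41.6 g·m⁻²

zinc: T≤10 °C ⇒ hinge +0.038·(5.6−10) = -0.1672
  Pd branch = 0.0129·Pd^0.44·e^(0.046·RH+f) = 0.7086 μm/a
  Sd branch = 0.0175·Sd^0.57·e^(0.008·RH+0.085·T) = 1.674 μm/a
  r_corr = 0.7086 + 1.674 = 2.383 μm/a
Power-law: D(3) = r_corr · 3^0.813
  D(3) = 2.383 × 3^0.813 = 2.383 × 2.443 = 5.821 μm
  Mass loss = 5.821 μm × 7.14 g/cm³ = 41.56 g·m⁻²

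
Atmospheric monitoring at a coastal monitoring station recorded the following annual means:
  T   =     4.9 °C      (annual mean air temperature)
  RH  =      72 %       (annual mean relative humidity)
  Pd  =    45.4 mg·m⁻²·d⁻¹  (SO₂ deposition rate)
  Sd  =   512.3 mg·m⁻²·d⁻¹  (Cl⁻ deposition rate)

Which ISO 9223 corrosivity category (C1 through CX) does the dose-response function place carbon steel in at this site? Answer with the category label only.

C5

carbon steel: T≤10 °C ⇒ hinge +0.150·(4.9−10) = -0.7650
  Pd branch = 1.77·Pd^0.52·e^(0.02·RH+f) = 25.28 μm/a
  Sd branch = 0.102·Sd^0.62·e^(0.033·RH+0.04·T) = 63.9 μm/a
  r_corr = 25.28 + 63.9 = 89.18 μm/a
ISO 9223 Table 2 (carbon steel): 80 < 89.2 ≤ 200 μm/a ⇒ C5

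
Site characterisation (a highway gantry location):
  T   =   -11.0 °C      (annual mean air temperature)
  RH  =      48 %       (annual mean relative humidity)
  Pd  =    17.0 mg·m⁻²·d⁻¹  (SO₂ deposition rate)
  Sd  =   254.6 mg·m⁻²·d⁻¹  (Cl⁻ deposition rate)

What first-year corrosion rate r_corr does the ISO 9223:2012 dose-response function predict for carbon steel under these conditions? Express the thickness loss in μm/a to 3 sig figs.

r_corr = 10.8 μm/a

carbon steel: temperature factor f = +0.150·(-21.0) = -3.1500
  Pd branch = 1.77·Pd^0.52·e^(0.02·RH+f) = 0.8644 μm/a
  Cl⁻ term: 0.102·254.6^0.62·exp(0.033·48+0.04·-11.0) = 9.933
  sum: 0.8644 + 9.933 → r_corr = 10.8 μm/a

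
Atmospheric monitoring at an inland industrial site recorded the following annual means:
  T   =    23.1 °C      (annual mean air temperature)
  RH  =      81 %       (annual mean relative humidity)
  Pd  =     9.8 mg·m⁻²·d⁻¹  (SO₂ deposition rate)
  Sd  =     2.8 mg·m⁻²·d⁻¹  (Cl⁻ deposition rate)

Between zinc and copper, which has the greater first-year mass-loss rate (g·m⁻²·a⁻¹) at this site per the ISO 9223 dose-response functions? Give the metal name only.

zinc: temperature factor f = -0.071·(13.1) = -0.9301
  Pd branch = 0.0129·Pd^0.44·e^(0.046·RH+f) = 0.5767 μm/a
  Sd branch = 0.0175·Sd^0.57·e^(0.008·RH+0.085·T) = 0.4286 μm/a
  sum: 0.5767 + 0.4286 → r_corr = 1.005 μm/a
  mass loss = 1.005 μm/a × 7.14 g/cm³ = 7.178 g·m⁻²·a⁻¹
copper: T>10 °C ⇒ hinge -0.080·(23.1−10) = -1.0480
  Pd branch = 0.0053·Pd^0.26·e^(0.059·RH+f) = 0.4003 μm/a
  Cl⁻ term: 0.01025·2.8^0.27·exp(0.036·81+0.049·23.1) = 0.7752
  r_corr = 0.4003 + 0.7752 = 1.176 μm/a
  mass loss = 1.176 μm/a × 8.96 g/cm³ = 10.53 g·m⁻²·a⁻¹
Ordering by g·m⁻²·a⁻¹: copper (10.5) > zinc (7.18)

copper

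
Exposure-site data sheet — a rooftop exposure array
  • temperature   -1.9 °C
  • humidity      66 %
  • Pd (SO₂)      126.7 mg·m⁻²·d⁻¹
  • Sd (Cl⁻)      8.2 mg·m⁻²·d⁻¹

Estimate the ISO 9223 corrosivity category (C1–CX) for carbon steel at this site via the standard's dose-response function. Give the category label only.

C2

carbon steel: f(T) = +0.150·(T−10) [T≤10 °C] = -1.7850
  Pd branch = 1.77·Pd^0.52·e^(0.02·RH+f) = 13.79 μm/a
  Sd branch = 0.102·Sd^0.62·e^(0.033·RH+0.04·T) = 3.076 μm/a
  sum: 13.79 + 3.076 → r_corr = 16.86 μm/a
16.9 μm/a falls in (1.3, 25] for carbon steel → category C2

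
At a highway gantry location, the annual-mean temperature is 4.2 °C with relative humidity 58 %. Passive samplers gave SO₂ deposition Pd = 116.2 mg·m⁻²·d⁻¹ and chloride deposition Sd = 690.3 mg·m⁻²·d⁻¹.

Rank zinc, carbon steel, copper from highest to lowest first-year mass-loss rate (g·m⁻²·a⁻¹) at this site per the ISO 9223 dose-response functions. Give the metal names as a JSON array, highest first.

zinc: temperature factor f = +0.038·(-5.8) = -0.2204
  Pd branch = 0.0129·Pd^0.44·e^(0.046·RH+f) = 1.209 μm/a
  Sd branch = 0.0175·Sd^0.57·e^(0.008·RH+0.085·T) = 1.651 μm/a
  r_corr = 1.209 + 1.651 = 2.86 μm/a
  mass loss = 2.86 μm/a × 7.14 g/cm³ = 20.42 g·m⁻²·a⁻¹
carbon steel: temperature factor f = +0.150·(-5.8) = -0.8700
  Pd branch = 1.77·Pd^0.52·e^(0.02·RH+f) = 28.04 μm/a
  Cl⁻ term: 0.102·690.3^0.62·exp(0.033·58+0.04·4.2) = 47.1
  sum: 28.04 + 47.1 → r_corr = 75.14 μm/a
  mass loss = 75.14 μm/a × 7.85 g/cm³ = 589.9 g·m⁻²·a⁻¹
copper: T≤10 °C ⇒ hinge +0.126·(4.2−10) = -0.7308
  SO₂ term: 0.0053·116.2^0.26·exp(0.059·58-0.7308) = 0.2692
  Cl⁻ term: 0.01025·690.3^0.27·exp(0.036·58+0.049·4.2) = 0.5935
  r_corr = 0.2692 + 0.5935 = 0.8627 μm/a
  mass loss = 0.8627 μm/a × 8.96 g/cm³ = 7.73 g·m⁻²·a⁻¹
Ordering by g·m⁻²·a⁻¹: carbon steel (590) > zinc (20.4) > copper (7.73)

["carbon steel", "zinc", "copper"]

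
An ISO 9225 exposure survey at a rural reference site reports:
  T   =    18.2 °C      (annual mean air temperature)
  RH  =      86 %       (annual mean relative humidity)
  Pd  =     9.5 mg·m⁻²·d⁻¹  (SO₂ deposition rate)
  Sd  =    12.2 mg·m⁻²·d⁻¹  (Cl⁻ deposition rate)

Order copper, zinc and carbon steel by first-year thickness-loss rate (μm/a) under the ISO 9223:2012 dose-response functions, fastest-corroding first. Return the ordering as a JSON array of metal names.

copper: T>10 °C ⇒ hinge -0.080·(18.2−10) = -0.6560
  sulphur-dioxide contribution → 0.7892 μm/a
  chloride contribution → 1.086 μm/a
  total first-year rate 1.875 μm/a
zinc: f(T) = -0.071·(T−10) [T>10 °C] = -0.5822
  sulphur-dioxide contribution → 1.014 μm/a
  chloride contribution → 0.6806 μm/a
  total first-year rate 1.695 μm/a
carbon steel: T>10 °C ⇒ hinge -0.054·(18.2−10) = -0.4428
  sulphur-dioxide contribution → 20.47 μm/a
  chloride contribution → 17.02 μm/a
  total first-year rate 37.48 μm/a
Ordering by μm/a: carbon steel (37.5) > copper (1.88) > zinc (1.69)

["carbon steel", "copper", "zinc"]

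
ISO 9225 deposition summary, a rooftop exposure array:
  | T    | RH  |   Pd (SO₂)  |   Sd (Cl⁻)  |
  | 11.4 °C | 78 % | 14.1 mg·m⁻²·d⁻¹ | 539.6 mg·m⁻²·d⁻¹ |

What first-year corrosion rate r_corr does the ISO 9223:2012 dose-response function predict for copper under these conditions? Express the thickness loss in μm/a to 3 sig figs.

r_corr = 2.56 μm/a

copper: temperature factor f = -0.080·(1.4) = -0.1120
  sulphur-dioxide contribution → 0.9398 μm/a
  chloride contribution → 1.624 μm/a
  ⇒ r_corr(copper) = 2.563 μm/a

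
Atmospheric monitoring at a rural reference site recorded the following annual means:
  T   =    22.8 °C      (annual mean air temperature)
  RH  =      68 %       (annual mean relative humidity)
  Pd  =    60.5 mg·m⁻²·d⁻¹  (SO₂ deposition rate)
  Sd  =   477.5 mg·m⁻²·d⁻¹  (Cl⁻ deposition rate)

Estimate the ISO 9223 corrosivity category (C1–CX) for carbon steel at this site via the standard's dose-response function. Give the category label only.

carbon steel: f(T) = -0.054·(T−10) [T>10 °C] = -0.6912
  sulphur-dioxide contribution → 29.17 μm/a
  chloride contribution → 109.7 μm/a
  ⇒ r_corr(carbon steel) = 138.9 μm/a
139 μm/a falls in (80, 200] for carbon steel → category C5

C5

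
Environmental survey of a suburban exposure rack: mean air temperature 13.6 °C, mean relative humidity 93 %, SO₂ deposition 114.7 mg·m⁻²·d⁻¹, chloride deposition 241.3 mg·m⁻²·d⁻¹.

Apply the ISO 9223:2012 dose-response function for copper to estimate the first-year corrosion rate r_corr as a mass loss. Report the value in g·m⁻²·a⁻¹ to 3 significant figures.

copper: temperature factor f = -0.080·(3.6) = -0.2880
  Pd branch = 0.0053·Pd^0.26·e^(0.059·RH+f) = 3.294 μm/a
  Cl⁻ term: 0.01025·241.3^0.27·exp(0.036·93+0.049·13.6) = 2.497
  r_corr = 3.294 + 2.497 = 5.791 μm/a
Convert to mass loss: 5.791 μm/a × 8.96 g/cm³ = 51.88 g·m⁻²·a⁻¹

r_corr = 51.9 g·m⁻²·a⁻¹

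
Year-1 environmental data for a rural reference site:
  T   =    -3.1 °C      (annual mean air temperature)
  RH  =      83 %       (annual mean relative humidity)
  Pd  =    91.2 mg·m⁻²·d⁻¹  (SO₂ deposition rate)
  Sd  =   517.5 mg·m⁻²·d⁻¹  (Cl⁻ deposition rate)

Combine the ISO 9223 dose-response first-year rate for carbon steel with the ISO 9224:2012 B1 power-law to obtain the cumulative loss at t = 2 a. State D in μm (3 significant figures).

D(2) = 116 μm

carbon steel: f(T) = +0.150·(T−10) [T≤10 °C] = -1.9650
  Pd branch = 1.77·Pd^0.52·e^(0.02·RH+f) = 13.64 μm/a
  Sd branch = 0.102·Sd^0.62·e^(0.033·RH+0.04·T) = 67.13 μm/a
  r_corr = 13.64 + 67.13 = 80.76 μm/a
Power-law: D(2) = r_corr · 2^0.523
  D(2) = 80.76 × 2^0.523 = 80.76 × 1.437 = 116.1 μm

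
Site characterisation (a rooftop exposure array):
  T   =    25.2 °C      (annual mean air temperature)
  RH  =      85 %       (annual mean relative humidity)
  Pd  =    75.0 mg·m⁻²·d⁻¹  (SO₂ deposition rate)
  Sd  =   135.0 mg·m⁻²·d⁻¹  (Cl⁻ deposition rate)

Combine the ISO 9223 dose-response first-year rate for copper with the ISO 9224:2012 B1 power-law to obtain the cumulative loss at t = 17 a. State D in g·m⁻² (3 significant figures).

D(17) = 211 g·m⁻²

copper: f(T) = -0.080·(T−10) [T>10 °C] = -1.2160
  SO₂ term: 0.0053·75.0^0.26·exp(0.059·85-1.2160) = 0.7272
  Sd branch = 0.01025·Sd^0.27·e^(0.036·RH+0.049·T) = 2.826 μm/a
  sum: 0.7272 + 2.826 → r_corr = 3.553 μm/a
Power-law: D(17) = r_corr · 17^0.667
  D(17) = 3.553 × 17^0.667 = 3.553 × 6.618 = 23.51 μm
  Mass loss = 23.51 μm × 8.96 g/cm³ = 210.7 g·m⁻²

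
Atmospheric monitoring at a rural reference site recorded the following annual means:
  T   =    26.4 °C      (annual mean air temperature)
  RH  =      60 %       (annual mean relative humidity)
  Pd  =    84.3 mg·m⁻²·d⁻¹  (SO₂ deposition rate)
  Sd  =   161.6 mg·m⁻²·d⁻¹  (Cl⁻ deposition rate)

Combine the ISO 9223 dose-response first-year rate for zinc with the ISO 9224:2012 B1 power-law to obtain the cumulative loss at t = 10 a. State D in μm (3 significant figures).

D(10) = 34.4 μm

zinc: f(T) = -0.071·(T−10) [T>10 °C] = -1.1644
  SO₂ term: 0.0129·84.3^0.44·exp(0.046·60-1.1644) = 0.4476
  Sd branch = 0.0175·Sd^0.57·e^(0.008·RH+0.085·T) = 4.84 μm/a
  sum: 0.4476 + 4.84 → r_corr = 5.288 μm/a
ISO 9224: D(t) = r_corr · t^b with b = 0.813 (zinc, B1)
  D(10) = 5.288 × 10^0.813 = 5.288 × 6.501 = 34.38 μm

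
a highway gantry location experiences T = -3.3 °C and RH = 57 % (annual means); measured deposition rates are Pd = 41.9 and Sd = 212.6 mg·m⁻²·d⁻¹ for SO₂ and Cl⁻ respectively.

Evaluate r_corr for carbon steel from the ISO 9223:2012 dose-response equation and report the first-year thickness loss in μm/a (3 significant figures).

r_corr = 21.5 μm/a

carbon steel: T≤10 °C ⇒ hinge +0.150·(-3.3−10) = -1.9950
  Pd branch = 1.77·Pd^0.52·e^(0.02·RH+f) = 5.251 μm/a
  Sd branch = 0.102·Sd^0.62·e^(0.033·RH+0.04·T) = 16.27 μm/a
  r_corr = 5.251 + 16.27 = 21.52 μm/a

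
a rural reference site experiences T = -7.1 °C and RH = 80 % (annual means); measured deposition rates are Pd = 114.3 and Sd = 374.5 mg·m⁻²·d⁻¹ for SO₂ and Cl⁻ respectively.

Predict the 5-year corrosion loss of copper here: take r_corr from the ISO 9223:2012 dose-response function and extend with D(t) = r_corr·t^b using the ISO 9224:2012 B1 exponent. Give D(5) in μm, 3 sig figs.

D(5) = 2.56 μm

copper: f(T) = +0.126·(T−10) [T≤10 °C] = -2.1546
  SO₂ term: 0.0053·114.3^0.26·exp(0.059·80-2.1546) = 0.2363
  Cl⁻ term: 0.01025·374.5^0.27·exp(0.036·80+0.049·-7.1) = 0.6386
  sum: 0.2363 + 0.6386 → r_corr = 0.8749 μm/a
Long-term exponent b (ISO 9224 Table 2, B1) = 0.667
  D(5) = 0.8749 × 5^0.667 = 0.8749 × 2.926 = 2.56 μm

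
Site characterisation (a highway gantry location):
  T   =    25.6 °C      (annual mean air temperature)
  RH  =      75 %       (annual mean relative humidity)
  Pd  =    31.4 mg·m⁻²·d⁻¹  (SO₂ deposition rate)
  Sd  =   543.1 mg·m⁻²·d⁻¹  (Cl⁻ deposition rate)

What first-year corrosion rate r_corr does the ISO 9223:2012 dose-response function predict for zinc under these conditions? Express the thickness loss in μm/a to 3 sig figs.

r_corr = 10.8 μm/a

zinc: temperature factor f = -0.071·(15.6) = -1.1076
  SO₂ term: 0.0129·31.4^0.44·exp(0.046·75-1.1076) = 0.6117
  Cl⁻ term: 0.0175·543.1^0.57·exp(0.008·75+0.085·25.6) = 10.17
  sum: 0.6117 + 10.17 → r_corr = 10.79 μm/a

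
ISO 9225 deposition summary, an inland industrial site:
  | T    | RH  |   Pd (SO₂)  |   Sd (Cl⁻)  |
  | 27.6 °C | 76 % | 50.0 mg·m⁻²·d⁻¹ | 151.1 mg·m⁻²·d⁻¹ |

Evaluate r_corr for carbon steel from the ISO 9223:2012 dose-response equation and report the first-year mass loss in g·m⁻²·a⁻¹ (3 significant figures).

r_corr = 854 g·m⁻²·a⁻¹

carbon steel: temperature factor f = -0.054·(17.6) = -0.9504
  Pd branch = 1.77·Pd^0.52·e^(0.02·RH+f) = 23.92 μm/a
  Sd branch = 0.102·Sd^0.62·e^(0.033·RH+0.04·T) = 84.8 μm/a
  r_corr = 23.92 + 84.8 = 108.7 μm/a
Convert to mass loss: 108.7 μm/a × 7.85 g/cm³ = 853.5 g·m⁻²·a⁻¹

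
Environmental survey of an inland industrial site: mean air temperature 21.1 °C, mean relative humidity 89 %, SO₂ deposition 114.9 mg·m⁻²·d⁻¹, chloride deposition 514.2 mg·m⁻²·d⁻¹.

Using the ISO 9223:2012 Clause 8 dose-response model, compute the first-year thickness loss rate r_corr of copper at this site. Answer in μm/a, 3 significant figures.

r_corr = 5.26 μm/a

copper: temperature factor f = -0.080·(11.1) = -0.8880
  Pd branch = 0.0053·Pd^0.26·e^(0.059·RH+f) = 1.428 μm/a
  Cl⁻ term: 0.01025·514.2^0.27·exp(0.036·89+0.049·21.1) = 3.83
  r_corr = 1.428 + 3.83 = 5.258 μm/a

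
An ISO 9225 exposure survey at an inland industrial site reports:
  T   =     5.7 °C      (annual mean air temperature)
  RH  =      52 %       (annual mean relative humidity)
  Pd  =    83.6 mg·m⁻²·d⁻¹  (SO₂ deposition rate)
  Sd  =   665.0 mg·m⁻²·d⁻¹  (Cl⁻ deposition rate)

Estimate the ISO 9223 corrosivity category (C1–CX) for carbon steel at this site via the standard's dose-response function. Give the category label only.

carbon steel: temperature factor f = +0.150·(-4.3) = -0.6450
  Pd branch = 1.77·Pd^0.52·e^(0.02·RH+f) = 26.25 μm/a
  Sd branch = 0.102·Sd^0.62·e^(0.033·RH+0.04·T) = 40.09 μm/a
  sum: 26.25 + 40.09 → r_corr = 66.33 μm/a
Category bounds: 50…80 μm/a bracket r_corr ⇒ C4

C4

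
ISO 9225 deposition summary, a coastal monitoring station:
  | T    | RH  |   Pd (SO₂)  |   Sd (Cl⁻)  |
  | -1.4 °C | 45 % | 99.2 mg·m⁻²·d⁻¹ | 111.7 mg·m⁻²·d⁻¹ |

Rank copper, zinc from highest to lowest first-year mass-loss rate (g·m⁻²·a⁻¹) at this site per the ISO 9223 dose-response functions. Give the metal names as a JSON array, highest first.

["zinc", "copper"]

copper: temperature factor f = +0.126·(-11.4) = -1.4364
  sulphur-dioxide contribution → 0.05924 μm/a
  chloride contribution → 0.1728 μm/a
  ⇒ r_corr(copper) = 0.232 μm/a
  mass loss = 0.232 μm/a × 8.96 g/cm³ = 2.079 g·m⁻²·a⁻¹
zinc: temperature factor f = +0.038·(-11.4) = -0.4332
  sulphur-dioxide contribution → 0.5011 μm/a
  chloride contribution → 0.3274 μm/a
  total first-year rate 0.8285 μm/a
  mass loss = 0.8285 μm/a × 7.14 g/cm³ = 5.915 g·m⁻²·a⁻¹
Ordering by g·m⁻²·a⁻¹: zinc (5.92) > copper (2.08)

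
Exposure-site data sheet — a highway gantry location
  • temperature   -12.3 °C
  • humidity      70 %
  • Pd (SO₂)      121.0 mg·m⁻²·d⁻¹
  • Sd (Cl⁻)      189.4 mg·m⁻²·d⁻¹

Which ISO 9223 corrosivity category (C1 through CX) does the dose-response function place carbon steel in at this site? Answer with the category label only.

carbon steel: f(T) = +0.150·(T−10) [T≤10 °C] = -3.3450
  sulphur-dioxide contribution → 3.064 μm/a
  chloride contribution → 16.22 μm/a
  ⇒ r_corr(carbon steel) = 19.29 μm/a
ISO 9223 Table 2 (carbon steel): 1.3 < 19.3 ≤ 25 μm/a ⇒ C2

C2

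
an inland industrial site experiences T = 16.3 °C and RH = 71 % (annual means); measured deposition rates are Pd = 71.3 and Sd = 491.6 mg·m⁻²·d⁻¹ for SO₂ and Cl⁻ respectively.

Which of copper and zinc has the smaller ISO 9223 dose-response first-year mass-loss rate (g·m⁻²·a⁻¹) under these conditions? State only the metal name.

copper

copper: f(T) = -0.080·(T−10) [T>10 °C] = -0.5040
  SO₂ term: 0.0053·71.3^0.26·exp(0.059·71-0.5040) = 0.6404
  Cl⁻ term: 0.01025·491.6^0.27·exp(0.036·71+0.049·16.3) = 1.565
  sum: 0.6404 + 1.565 → r_corr = 2.205 μm/a
  mass loss = 2.205 μm/a × 8.96 g/cm³ = 19.76 g·m⁻²·a⁻¹
zinc: temperature factor f = -0.071·(6.3) = -0.4473
  Pd branch = 0.0129·Pd^0.44·e^(0.046·RH+f) = 1.413 μm/a
  Sd branch = 0.0175·Sd^0.57·e^(0.008·RH+0.085·T) = 4.223 μm/a
  r_corr = 1.413 + 4.223 = 5.636 μm/a
  mass loss = 5.636 μm/a × 7.14 g/cm³ = 40.24 g·m⁻²·a⁻¹
Ordering by g·m⁻²·a⁻¹: zinc (40.2) > copper (19.8)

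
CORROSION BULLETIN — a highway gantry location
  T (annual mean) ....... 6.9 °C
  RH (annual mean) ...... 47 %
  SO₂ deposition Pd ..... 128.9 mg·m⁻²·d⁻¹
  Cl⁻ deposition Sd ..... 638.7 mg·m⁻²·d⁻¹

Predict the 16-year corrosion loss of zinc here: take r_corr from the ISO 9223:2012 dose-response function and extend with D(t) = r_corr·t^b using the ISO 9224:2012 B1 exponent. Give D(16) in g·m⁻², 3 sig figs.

zinc: temperature factor f = +0.038·(-3.1) = -0.1178
  sulphur-dioxide contribution → 0.8451 μm/a
  chloride contribution → 1.82 μm/a
  ⇒ r_corr(zinc) = 2.665 μm/a
ISO 9224: D(t) = r_corr · t^b with b = 0.813 (zinc, B1)
  D(16) = 2.665 × 16^0.813 = 2.665 × 9.527 = 25.39 μm
  Mass loss = 25.39 μm × 7.14 g/cm³ = 181.3 g·m⁻²

D(16) = 181 g·m⁻²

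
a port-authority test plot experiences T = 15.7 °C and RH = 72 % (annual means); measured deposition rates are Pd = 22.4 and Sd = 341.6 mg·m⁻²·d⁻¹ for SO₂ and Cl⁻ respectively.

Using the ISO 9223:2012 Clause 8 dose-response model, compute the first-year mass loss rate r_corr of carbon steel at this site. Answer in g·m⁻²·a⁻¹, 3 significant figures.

r_corr = 818 g·m⁻²·a⁻¹

carbon steel: T>10 °C ⇒ hinge -0.054·(15.7−10) = -0.3078
  Pd branch = 1.77·Pd^0.52·e^(0.02·RH+f) = 27.66 μm/a
  Cl⁻ term: 0.102·341.6^0.62·exp(0.033·72+0.04·15.7) = 76.56
  r_corr = 27.66 + 76.56 = 104.2 μm/a
Convert to mass loss: 104.2 μm/a × 7.85 g/cm³ = 818.1 g·m⁻²·a⁻¹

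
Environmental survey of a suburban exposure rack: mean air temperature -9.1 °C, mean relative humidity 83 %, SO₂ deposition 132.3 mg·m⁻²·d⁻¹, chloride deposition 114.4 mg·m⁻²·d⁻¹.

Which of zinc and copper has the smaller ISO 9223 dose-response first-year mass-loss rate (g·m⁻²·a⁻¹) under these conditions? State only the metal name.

copper

zinc: temperature factor f = +0.038·(-19.1) = -0.7258
  sulphur-dioxide contribution → 2.438 μm/a
  chloride contribution → 0.2338 μm/a
  total first-year rate 2.672 μm/a
  mass loss = 2.672 μm/a × 7.14 g/cm³ = 19.08 g·m⁻²·a⁻¹
copper: f(T) = +0.126·(T−10) [T≤10 °C] = -2.4066
  sulphur-dioxide contribution → 0.2277 μm/a
  chloride contribution → 0.4683 μm/a
  total first-year rate 0.696 μm/a
  mass loss = 0.696 μm/a × 8.96 g/cm³ = 6.237 g·m⁻²·a⁻¹
Ordering by g·m⁻²·a⁻¹: zinc (19.1) > copper (6.24)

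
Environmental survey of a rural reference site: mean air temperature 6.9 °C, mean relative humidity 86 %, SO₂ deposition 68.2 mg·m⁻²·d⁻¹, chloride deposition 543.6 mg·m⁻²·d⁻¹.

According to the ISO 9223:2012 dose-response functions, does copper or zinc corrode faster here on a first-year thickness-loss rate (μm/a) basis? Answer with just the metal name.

zinc

copper: T≤10 °C ⇒ hinge +0.126·(6.9−10) = -0.3906
  Pd branch = 0.0053·Pd^0.26·e^(0.059·RH+f) = 1.718 μm/a
  Sd branch = 0.01025·Sd^0.27·e^(0.036·RH+0.049·T) = 1.74 μm/a
  r_corr = 1.718 + 1.74 = 3.458 μm/a
zinc: temperature factor f = +0.038·(-3.1) = -0.1178
  Pd branch = 0.0129·Pd^0.44·e^(0.046·RH+f) = 3.84 μm/a
  Cl⁻ term: 0.0175·543.6^0.57·exp(0.008·86+0.085·6.9) = 2.268
  sum: 3.84 + 2.268 → r_corr = 6.108 μm/a
Ordering by μm/a: zinc (6.11) > copper (3.46)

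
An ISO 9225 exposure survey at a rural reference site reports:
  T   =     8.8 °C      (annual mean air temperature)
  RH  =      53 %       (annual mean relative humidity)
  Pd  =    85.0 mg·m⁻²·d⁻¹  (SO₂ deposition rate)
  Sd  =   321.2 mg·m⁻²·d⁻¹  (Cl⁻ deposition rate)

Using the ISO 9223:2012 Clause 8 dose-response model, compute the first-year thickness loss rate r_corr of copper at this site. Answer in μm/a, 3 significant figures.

r_corr = 0.835 μm/a

copper: f(T) = +0.126·(T−10) [T≤10 °C] = -0.1512
  Pd branch = 0.0053·Pd^0.26·e^(0.059·RH+f) = 0.3298 μm/a
  Sd branch = 0.01025·Sd^0.27·e^(0.036·RH+0.049·T) = 0.5052 μm/a
  sum: 0.3298 + 0.5052 → r_corr = 0.835 μm/a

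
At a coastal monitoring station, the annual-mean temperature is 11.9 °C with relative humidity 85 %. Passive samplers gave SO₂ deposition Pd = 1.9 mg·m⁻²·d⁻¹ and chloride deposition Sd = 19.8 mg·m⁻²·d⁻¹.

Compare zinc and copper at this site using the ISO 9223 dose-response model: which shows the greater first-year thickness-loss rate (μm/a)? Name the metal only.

copper

zinc: T>10 °C ⇒ hinge -0.071·(11.9−10) = -0.1349
  Pd branch = 0.0129·Pd^0.44·e^(0.046·RH+f) = 0.746 μm/a
  Sd branch = 0.0175·Sd^0.57·e^(0.008·RH+0.085·T) = 0.5209 μm/a
  sum: 0.746 + 0.5209 → r_corr = 1.267 μm/a
copper: T>10 °C ⇒ hinge -0.080·(11.9−10) = -0.1520
  Pd branch = 0.0053·Pd^0.26·e^(0.059·RH+f) = 0.8104 μm/a
  Sd branch = 0.01025·Sd^0.27·e^(0.036·RH+0.049·T) = 0.877 μm/a
  sum: 0.8104 + 0.877 → r_corr = 1.687 μm/a
Ordering by μm/a: copper (1.69) > zinc (1.27)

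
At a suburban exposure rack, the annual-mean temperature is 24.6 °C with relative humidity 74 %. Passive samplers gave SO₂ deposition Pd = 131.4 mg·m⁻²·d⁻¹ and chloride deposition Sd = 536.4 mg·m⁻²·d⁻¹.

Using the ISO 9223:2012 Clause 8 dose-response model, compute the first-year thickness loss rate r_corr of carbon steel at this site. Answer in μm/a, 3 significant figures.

carbon steel: T>10 °C ⇒ hinge -0.054·(24.6−10) = -0.7884
  SO₂ term: 1.77·131.4^0.52·exp(0.02·74-0.7884) = 44.67
  Cl⁻ term: 0.102·536.4^0.62·exp(0.033·74+0.04·24.6) = 154.4
  r_corr = 44.67 + 154.4 = 199.1 μm/a

r_corr = 199 μm/a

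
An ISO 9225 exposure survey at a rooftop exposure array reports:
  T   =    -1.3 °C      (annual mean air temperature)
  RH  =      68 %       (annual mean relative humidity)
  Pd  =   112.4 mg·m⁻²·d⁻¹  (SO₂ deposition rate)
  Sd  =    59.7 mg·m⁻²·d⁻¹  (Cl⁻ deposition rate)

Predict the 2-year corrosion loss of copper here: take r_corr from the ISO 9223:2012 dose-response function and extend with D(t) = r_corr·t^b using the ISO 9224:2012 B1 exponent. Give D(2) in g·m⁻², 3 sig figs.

D(2) = 8.20 g·m⁻²

copper: T≤10 °C ⇒ hinge +0.126·(-1.3−10) = -1.4238
  sulphur-dioxide contribution → 0.2407 μm/a
  chloride contribution → 0.3355 μm/a
  ⇒ r_corr(copper) = 0.5762 μm/a
Power-law: D(2) = r_corr · 2^0.667
  D(2) = 0.5762 × 2^0.667 = 0.5762 × 1.588 = 0.9149 μm
  Mass loss = 0.9149 μm × 8.96 g/cm³ = 8.198 g·m⁻²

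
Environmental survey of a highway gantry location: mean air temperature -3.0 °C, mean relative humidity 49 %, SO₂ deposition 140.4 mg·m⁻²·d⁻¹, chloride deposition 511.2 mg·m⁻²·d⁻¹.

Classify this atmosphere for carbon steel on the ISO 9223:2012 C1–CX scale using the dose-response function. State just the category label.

C3

carbon steel: f(T) = +0.150·(T−10) [T≤10 °C] = -1.9500
  SO₂ term: 1.77·140.4^0.52·exp(0.02·49-1.9500) = 8.777
  Sd branch = 0.102·Sd^0.62·e^(0.033·RH+0.04·T) = 21.78 μm/a
  sum: 8.777 + 21.78 → r_corr = 30.56 μm/a
Category bounds: 25…50 μm/a bracket r_corr ⇒ C3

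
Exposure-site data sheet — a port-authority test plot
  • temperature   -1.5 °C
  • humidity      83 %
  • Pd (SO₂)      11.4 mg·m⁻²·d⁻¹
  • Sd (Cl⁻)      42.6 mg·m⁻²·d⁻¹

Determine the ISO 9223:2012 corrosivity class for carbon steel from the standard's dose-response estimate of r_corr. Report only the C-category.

C2

carbon steel: f(T) = +0.150·(T−10) [T≤10 °C] = -1.7250
  sulphur-dioxide contribution → 5.879 μm/a
  chloride contribution → 15.22 μm/a
  total first-year rate 21.1 μm/a
Category bounds: 1.3…25 μm/a bracket r_corr ⇒ C2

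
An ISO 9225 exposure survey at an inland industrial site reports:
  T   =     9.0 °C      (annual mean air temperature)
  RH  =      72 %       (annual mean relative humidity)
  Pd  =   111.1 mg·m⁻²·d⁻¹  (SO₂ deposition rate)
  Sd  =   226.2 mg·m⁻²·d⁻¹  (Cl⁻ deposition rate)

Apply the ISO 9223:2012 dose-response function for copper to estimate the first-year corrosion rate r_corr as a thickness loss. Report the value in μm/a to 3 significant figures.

r_corr = 2.03 μm/a

copper: temperature factor f = +0.126·(-1.0) = -0.1260
  sulphur-dioxide contribution → 1.113 μm/a
  chloride contribution → 0.9197 μm/a
  total first-year rate 2.032 μm/a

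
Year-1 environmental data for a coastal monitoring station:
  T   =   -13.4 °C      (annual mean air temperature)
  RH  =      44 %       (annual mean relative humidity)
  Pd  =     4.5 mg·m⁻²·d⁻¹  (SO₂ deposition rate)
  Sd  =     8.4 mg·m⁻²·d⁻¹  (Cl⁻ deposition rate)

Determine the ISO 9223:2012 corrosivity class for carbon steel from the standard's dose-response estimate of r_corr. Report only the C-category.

carbon steel: T≤10 °C ⇒ hinge +0.150·(-13.4−10) = -3.5100
  SO₂ term: 1.77·4.5^0.52·exp(0.02·44-3.5100) = 0.2789
  Sd branch = 0.102·Sd^0.62·e^(0.033·RH+0.04·T) = 0.9538 μm/a
  sum: 0.2789 + 0.9538 → r_corr = 1.233 μm/a
ISO 9223 Table 2 (carbon steel): 0 < 1.23 ≤ 1.3 μm/a ⇒ C1

C1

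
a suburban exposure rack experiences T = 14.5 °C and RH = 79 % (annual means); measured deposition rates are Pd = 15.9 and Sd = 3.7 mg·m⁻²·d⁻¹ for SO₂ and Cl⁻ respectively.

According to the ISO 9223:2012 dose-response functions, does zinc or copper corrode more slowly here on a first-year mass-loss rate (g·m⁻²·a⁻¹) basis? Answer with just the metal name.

zinc

zinc: f(T) = -0.071·(T−10) [T>10 °C] = -0.3195
  sulphur-dioxide contribution → 1.199 μm/a
  chloride contribution → 0.238 μm/a
  ⇒ r_corr(zinc) = 1.437 μm/a
  mass loss = 1.437 μm/a × 7.14 g/cm³ = 10.26 g·m⁻²·a⁻¹
copper: temperature factor f = -0.080·(4.5) = -0.3600
  sulphur-dioxide contribution → 0.8027 μm/a
  chloride contribution → 0.5103 μm/a
  ⇒ r_corr(copper) = 1.313 μm/a
  mass loss = 1.313 μm/a × 8.96 g/cm³ = 11.76 g·m⁻²·a⁻¹
Ordering by g·m⁻²·a⁻¹: copper (11.8) > zinc (10.3)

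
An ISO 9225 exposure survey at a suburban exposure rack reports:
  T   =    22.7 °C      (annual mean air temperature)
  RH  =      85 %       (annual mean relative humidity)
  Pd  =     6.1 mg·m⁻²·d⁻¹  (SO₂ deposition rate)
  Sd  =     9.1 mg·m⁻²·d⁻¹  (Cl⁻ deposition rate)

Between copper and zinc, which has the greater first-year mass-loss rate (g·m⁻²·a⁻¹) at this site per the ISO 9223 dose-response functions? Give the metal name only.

copper: f(T) = -0.080·(T−10) [T>10 °C] = -1.0160
  sulphur-dioxide contribution → 0.4626 μm/a
  chloride contribution → 1.207 μm/a
  ⇒ r_corr(copper) = 1.67 μm/a
  mass loss = 1.67 μm/a × 8.96 g/cm³ = 14.96 g·m⁻²·a⁻¹
zinc: temperature factor f = -0.071·(12.7) = -0.9017
  sulphur-dioxide contribution → 0.5789 μm/a
  chloride contribution → 0.8375 μm/a
  total first-year rate 1.416 μm/a
  mass loss = 1.416 μm/a × 7.14 g/cm³ = 10.11 g·m⁻²·a⁻¹
Ordering by g·m⁻²·a⁻¹: copper (15) > zinc (10.1)

copper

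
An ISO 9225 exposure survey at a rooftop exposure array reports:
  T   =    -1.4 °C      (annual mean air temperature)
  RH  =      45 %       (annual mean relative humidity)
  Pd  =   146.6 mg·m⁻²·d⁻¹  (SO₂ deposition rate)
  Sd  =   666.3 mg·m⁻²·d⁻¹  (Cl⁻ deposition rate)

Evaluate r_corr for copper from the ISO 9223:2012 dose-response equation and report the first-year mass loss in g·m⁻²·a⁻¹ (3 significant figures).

r_corr = 3.09 g·m⁻²·a⁻¹

copper: f(T) = +0.126·(T−10) [T≤10 °C] = -1.4364
  SO₂ term: 0.0053·146.6^0.26·exp(0.059·45-1.4364) = 0.06557
  Cl⁻ term: 0.01025·666.3^0.27·exp(0.036·45+0.049·-1.4) = 0.2798
  sum: 0.06557 + 0.2798 → r_corr = 0.3454 μm/a
Convert to mass loss: 0.3454 μm/a × 8.96 g/cm³ = 3.095 g·m⁻²·a⁻¹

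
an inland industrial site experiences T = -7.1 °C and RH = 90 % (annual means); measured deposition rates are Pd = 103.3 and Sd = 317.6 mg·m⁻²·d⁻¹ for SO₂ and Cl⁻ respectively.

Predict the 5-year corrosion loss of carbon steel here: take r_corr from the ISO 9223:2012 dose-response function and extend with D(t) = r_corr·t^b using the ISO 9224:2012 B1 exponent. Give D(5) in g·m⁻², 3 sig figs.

carbon steel: temperature factor f = +0.150·(-17.1) = -2.5650
  SO₂ term: 1.77·103.3^0.52·exp(0.02·90-2.5650) = 9.185
  Sd branch = 0.102·Sd^0.62·e^(0.033·RH+0.04·T) = 53.25 μm/a
  sum: 9.185 + 53.25 → r_corr = 62.43 μm/a
Long-term exponent b (ISO 9224 Table 2, B1) = 0.523
  D(5) = 62.43 × 5^0.523 = 62.43 × 2.32 = 144.9 μm
  Mass loss = 144.9 μm × 7.85 g/cm³ = 1137 g·m⁻²

D(5) = 1.14e+03 g·m⁻²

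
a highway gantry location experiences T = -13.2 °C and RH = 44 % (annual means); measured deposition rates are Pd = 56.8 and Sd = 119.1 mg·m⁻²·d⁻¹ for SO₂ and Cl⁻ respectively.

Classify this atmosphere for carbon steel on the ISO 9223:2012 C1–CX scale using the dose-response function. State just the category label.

C2

carbon steel: f(T) = +0.150·(T−10) [T≤10 °C] = -3.4800
  Pd branch = 1.77·Pd^0.52·e^(0.02·RH+f) = 1.074 μm/a
  Sd branch = 0.102·Sd^0.62·e^(0.033·RH+0.04·T) = 4.977 μm/a
  r_corr = 1.074 + 4.977 = 6.051 μm/a
Category bounds: 1.3…25 μm/a bracket r_corr ⇒ C2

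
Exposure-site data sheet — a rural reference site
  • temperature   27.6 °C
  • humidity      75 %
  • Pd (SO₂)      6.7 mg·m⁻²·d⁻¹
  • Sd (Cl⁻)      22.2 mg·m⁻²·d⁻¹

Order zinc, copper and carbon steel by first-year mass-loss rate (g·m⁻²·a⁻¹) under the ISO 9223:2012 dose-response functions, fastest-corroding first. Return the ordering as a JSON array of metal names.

["carbon steel", "zinc", "copper"]

zinc: f(T) = -0.071·(T−10) [T>10 °C] = -1.2496
  SO₂ term: 0.0129·6.7^0.44·exp(0.046·75-1.2496) = 0.269
  Cl⁻ term: 0.0175·22.2^0.57·exp(0.008·75+0.085·27.6) = 1.949
  sum: 0.269 + 1.949 → r_corr = 2.218 μm/a
  mass loss = 2.218 μm/a × 7.14 g/cm³ = 15.84 g·m⁻²·a⁻¹
copper: T>10 °C ⇒ hinge -0.080·(27.6−10) = -1.4080
  SO₂ term: 0.0053·6.7^0.26·exp(0.059·75-1.4080) = 0.1776
  Cl⁻ term: 0.01025·22.2^0.27·exp(0.036·75+0.049·27.6) = 1.362
  r_corr = 0.1776 + 1.362 = 1.54 μm/a
  mass loss = 1.54 μm/a × 8.96 g/cm³ = 13.79 g·m⁻²·a⁻¹
carbon steel: T>10 °C ⇒ hinge -0.054·(27.6−10) = -0.9504
  SO₂ term: 1.77·6.7^0.52·exp(0.02·75-0.9504) = 8.246
  Sd branch = 0.102·Sd^0.62·e^(0.033·RH+0.04·T) = 24.98 μm/a
  sum: 8.246 + 24.98 → r_corr = 33.23 μm/a
  mass loss = 33.23 μm/a × 7.85 g/cm³ = 260.9 g·m⁻²·a⁻¹
Ordering by g·m⁻²·a⁻¹: carbon steel (261) > zinc (15.8) > copper (13.8)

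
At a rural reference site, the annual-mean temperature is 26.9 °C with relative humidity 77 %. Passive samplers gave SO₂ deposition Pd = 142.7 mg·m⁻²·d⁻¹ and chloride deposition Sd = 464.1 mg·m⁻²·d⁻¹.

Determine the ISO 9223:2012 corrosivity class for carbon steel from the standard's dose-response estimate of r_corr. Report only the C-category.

CX

carbon steel: f(T) = -0.054·(T−10) [T>10 °C] = -0.9126
  Pd branch = 1.77·Pd^0.52·e^(0.02·RH+f) = 43.73 μm/a
  Cl⁻ term: 0.102·464.1^0.62·exp(0.033·77+0.04·26.9) = 170.9
  sum: 43.73 + 170.9 → r_corr = 214.6 μm/a
ISO 9223 Table 2 (carbon steel): 200 < 215 ≤ 700 μm/a ⇒ CX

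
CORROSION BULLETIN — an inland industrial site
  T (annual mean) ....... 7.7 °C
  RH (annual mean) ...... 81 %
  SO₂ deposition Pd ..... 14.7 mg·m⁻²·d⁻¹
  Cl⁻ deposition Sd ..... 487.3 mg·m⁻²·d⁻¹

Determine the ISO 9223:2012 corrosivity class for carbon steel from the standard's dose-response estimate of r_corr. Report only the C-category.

carbon steel: f(T) = +0.150·(T−10) [T≤10 °C] = -0.3450
  SO₂ term: 1.77·14.7^0.52·exp(0.02·81-0.3450) = 25.63
  Sd branch = 0.102·Sd^0.62·e^(0.033·RH+0.04·T) = 93.25 μm/a
  r_corr = 25.63 + 93.25 = 118.9 μm/a
Category bounds: 80…200 μm/a bracket r_corr ⇒ C5

C5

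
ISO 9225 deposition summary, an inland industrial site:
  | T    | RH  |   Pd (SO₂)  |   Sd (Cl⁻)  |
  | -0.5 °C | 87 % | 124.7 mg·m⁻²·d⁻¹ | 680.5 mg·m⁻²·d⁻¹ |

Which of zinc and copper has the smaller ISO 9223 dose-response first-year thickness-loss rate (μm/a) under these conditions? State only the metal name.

zinc: temperature factor f = +0.038·(-10.5) = -0.3990
  Pd branch = 0.0129·Pd^0.44·e^(0.046·RH+f) = 3.959 μm/a
  Sd branch = 0.0175·Sd^0.57·e^(0.008·RH+0.085·T) = 1.385 μm/a
  r_corr = 3.959 + 1.385 = 5.344 μm/a
copper: temperature factor f = +0.126·(-10.5) = -1.3230
  SO₂ term: 0.0053·124.7^0.26·exp(0.059·87-1.3230) = 0.8392
  Cl⁻ term: 0.01025·680.5^0.27·exp(0.036·87+0.049·-0.5) = 1.334
  sum: 0.8392 + 1.334 → r_corr = 2.173 μm/a
Ordering by μm/a: zinc (5.34) > copper (2.17)

copper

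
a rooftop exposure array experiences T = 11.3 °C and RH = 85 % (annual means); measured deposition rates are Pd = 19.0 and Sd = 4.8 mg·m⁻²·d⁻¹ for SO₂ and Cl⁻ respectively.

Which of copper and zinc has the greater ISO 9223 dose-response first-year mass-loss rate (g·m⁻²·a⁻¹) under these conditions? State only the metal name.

copper

copper: f(T) = -0.080·(T−10) [T>10 °C] = -0.1040
  Pd branch = 0.0053·Pd^0.26·e^(0.059·RH+f) = 1.547 μm/a
  Sd branch = 0.01025·Sd^0.27·e^(0.036·RH+0.049·T) = 0.5809 μm/a
  sum: 1.547 + 0.5809 → r_corr = 2.128 μm/a
  mass loss = 2.128 μm/a × 8.96 g/cm³ = 19.07 g·m⁻²·a⁻¹
zinc: f(T) = -0.071·(T−10) [T>10 °C] = -0.0923
  Pd branch = 0.0129·Pd^0.44·e^(0.046·RH+f) = 2.144 μm/a
  Sd branch = 0.0175·Sd^0.57·e^(0.008·RH+0.085·T) = 0.2207 μm/a
  r_corr = 2.144 + 0.2207 = 2.365 μm/a
  mass loss = 2.365 μm/a × 7.14 g/cm³ = 16.88 g·m⁻²·a⁻¹
Ordering by g·m⁻²·a⁻¹: copper (19.1) > zinc (16.9)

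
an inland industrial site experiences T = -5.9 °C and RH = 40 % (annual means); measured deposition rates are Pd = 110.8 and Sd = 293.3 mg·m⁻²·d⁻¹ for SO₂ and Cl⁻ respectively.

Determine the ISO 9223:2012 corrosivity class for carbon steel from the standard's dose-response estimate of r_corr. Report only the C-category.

carbon steel: T≤10 °C ⇒ hinge +0.150·(-5.9−10) = -2.3850
  SO₂ term: 1.77·110.8^0.52·exp(0.02·40-2.3850) = 4.195
  Sd branch = 0.102·Sd^0.62·e^(0.033·RH+0.04·T) = 10.21 μm/a
  r_corr = 4.195 + 10.21 = 14.41 μm/a
Category bounds: 1.3…25 μm/a bracket r_corr ⇒ C2

C2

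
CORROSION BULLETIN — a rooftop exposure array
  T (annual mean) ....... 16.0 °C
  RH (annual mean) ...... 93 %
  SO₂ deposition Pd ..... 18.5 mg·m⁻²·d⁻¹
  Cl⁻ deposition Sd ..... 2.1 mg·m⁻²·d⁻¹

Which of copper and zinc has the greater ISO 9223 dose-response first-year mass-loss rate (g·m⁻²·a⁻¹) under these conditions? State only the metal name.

copper: f(T) = -0.080·(T−10) [T>10 °C] = -0.4800
  SO₂ term: 0.0053·18.5^0.26·exp(0.059·93-0.4800) = 1.691
  Sd branch = 0.01025·Sd^0.27·e^(0.036·RH+0.049·T) = 0.7802 μm/a
  r_corr = 1.691 + 0.7802 = 2.472 μm/a
  mass loss = 2.472 μm/a × 8.96 g/cm³ = 22.15 g·m⁻²·a⁻¹
zinc: f(T) = -0.071·(T−10) [T>10 °C] = -0.4260
  SO₂ term: 0.0129·18.5^0.44·exp(0.046·93-0.4260) = 2.193
  Cl⁻ term: 0.0175·2.1^0.57·exp(0.008·93+0.085·16.0) = 0.219
  r_corr = 2.193 + 0.219 = 2.412 μm/a
  mass loss = 2.412 μm/a × 7.14 g/cm³ = 17.22 g·m⁻²·a⁻¹
Ordering by g·m⁻²·a⁻¹: copper (22.1) > zinc (17.2)

copper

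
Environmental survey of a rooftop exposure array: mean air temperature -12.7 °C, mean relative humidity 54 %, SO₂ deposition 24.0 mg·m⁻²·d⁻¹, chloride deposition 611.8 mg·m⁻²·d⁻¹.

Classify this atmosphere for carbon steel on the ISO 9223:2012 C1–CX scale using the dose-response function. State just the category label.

C2

carbon steel: T≤10 °C ⇒ hinge +0.150·(-12.7−10) = -3.4050
  SO₂ term: 1.77·24.0^0.52·exp(0.02·54-3.4050) = 0.9035
  Sd branch = 0.102·Sd^0.62·e^(0.033·RH+0.04·T) = 19.48 μm/a
  sum: 0.9035 + 19.48 → r_corr = 20.38 μm/a
20.4 μm/a falls in (1.3, 25] for carbon steel → category C2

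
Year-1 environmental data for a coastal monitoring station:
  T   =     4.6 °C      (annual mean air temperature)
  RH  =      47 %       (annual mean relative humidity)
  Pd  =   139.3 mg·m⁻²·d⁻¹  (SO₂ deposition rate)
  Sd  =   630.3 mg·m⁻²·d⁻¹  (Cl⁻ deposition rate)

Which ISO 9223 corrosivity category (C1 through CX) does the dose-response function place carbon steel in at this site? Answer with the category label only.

C4

carbon steel: temperature factor f = +0.150·(-5.4) = -0.8100
  sulphur-dioxide contribution → 26.26 μm/a
  chloride contribution → 31.46 μm/a
  total first-year rate 57.72 μm/a
ISO 9223 Table 2 (carbon steel): 50 < 57.7 ≤ 80 μm/a ⇒ C4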